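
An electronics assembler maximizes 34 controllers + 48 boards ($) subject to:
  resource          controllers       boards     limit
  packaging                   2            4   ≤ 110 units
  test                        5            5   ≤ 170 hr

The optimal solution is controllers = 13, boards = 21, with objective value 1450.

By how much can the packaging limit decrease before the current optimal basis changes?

42

Binding constraints: packaging, test. The basis is B = [[2,4],[5,5]] with det -10.
Per unit decrease in packaging, x* moves by d = (0.5, -0.5).
The basis stays optimal until boards reaches 0; allowable decrease = 42 units.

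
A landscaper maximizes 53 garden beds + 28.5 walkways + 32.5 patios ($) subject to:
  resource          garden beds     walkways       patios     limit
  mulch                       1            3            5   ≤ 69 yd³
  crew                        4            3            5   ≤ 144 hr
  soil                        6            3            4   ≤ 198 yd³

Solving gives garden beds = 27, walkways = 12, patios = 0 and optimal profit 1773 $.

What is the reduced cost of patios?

At the optimum: mulch uses 63 of 69 (slack = 6); crew uses 144 of 144 (binding); soil uses 198 of 198 (binding).
By complementary slackness, y = 0 for the non-binding constraint.
The binding rows give the dual system: 4·y_crew + 6·y_soil = 53 and 3·y_crew + 3·y_soil = 28.5.
→ y_crew = 2 and y_soil = 7.5.
Reduced cost of patios: c₃ − yᵀa₃ = 32.5 − (2·5 + 7.5·4) = 32.5 − 40 = -7.5.

-7.5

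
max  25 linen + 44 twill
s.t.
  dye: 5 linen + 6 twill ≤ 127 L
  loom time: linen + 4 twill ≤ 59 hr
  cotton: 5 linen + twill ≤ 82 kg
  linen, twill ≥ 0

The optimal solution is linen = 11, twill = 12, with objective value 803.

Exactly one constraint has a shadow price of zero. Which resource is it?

cotton

dye: 127/127 (binding)
loom time: 59/59 (binding)
cotton: 67/82 (slack 15)
By complementary slackness, a constraint with positive slack has shadow price 0 → cotton.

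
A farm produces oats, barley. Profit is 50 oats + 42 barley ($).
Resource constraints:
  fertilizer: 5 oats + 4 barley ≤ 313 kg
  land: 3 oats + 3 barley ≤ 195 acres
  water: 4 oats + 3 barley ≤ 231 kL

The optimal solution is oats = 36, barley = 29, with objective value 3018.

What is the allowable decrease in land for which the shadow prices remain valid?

Binding constraints: land, water. The basis is B = [[3,3],[4,3]] with det -3.
Per unit decrease in land, x* moves by d = (1, -1.3333).
The basis stays optimal until barley reaches 0; allowable decrease = 21.75 acres.

21.75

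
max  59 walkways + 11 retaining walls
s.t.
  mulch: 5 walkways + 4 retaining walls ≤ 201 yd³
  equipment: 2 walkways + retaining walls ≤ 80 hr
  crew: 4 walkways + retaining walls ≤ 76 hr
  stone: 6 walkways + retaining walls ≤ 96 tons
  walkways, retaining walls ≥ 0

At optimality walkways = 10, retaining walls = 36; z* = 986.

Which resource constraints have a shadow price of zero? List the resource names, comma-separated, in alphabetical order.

equipment, mulch

mulch: 194/201 (slack 7)
equipment: 56/80 (slack 24)
crew: 76/76 (binding)
stone: 96/96 (binding)
By complementary slackness, a constraint with positive slack has shadow price 0 → equipment, mulch.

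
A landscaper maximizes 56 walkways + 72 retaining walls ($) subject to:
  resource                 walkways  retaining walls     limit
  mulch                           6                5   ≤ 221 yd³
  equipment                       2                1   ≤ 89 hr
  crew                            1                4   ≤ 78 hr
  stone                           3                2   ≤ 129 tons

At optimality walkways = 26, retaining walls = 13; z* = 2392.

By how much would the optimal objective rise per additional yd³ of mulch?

At the optimum: mulch uses 221 of 221 (binding); equipment uses 65 of 89 (slack = 24); crew uses 78 of 78 (binding); stone uses 104 of 129 (slack = 25).
Since equipment, stone are not tight, their duals are 0.
From A_Bᵀ y = c: 6·y_mulch + 1·y_crew = 56; 5·y_mulch + 4·y_crew = 72.
→ y_mulch = 8 and y_crew = 8.
Shadow price of mulch = 8.

8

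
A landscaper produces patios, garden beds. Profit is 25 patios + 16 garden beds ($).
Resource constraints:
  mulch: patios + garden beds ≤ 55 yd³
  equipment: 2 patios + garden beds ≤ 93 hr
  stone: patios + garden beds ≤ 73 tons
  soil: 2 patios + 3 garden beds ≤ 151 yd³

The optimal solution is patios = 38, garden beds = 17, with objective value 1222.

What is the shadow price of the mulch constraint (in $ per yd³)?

Check each constraint at x*: mulch 55/55 (tight); equipment 93/93 (tight); stone 55/73 (slack 18); soil 127/151 (slack 24).
Slack constraints have shadow price 0 (complementary slackness).
From A_Bᵀ y = c: 1·y_mulch + 2·y_equipment = 25; 1·y_mulch + 1·y_equipment = 16.
Solving: y_mulch = 7, y_equipment = 9.
Shadow price of mulch = 7.

7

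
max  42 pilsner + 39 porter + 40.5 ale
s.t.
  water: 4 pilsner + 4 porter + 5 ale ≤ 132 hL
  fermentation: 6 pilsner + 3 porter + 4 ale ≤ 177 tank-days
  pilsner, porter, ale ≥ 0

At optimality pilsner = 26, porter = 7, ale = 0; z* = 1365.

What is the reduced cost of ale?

At the optimum: water uses 132 of 132 (binding); fermentation uses 177 of 177 (binding).
From A_Bᵀ y = c: 4·y_water + 6·y_fermentation = 42; 4·y_water + 3·y_fermentation = 39.
This yields shadow prices y_water = 9, y_fermentation = 1.
Reduced cost of ale: c₃ − yᵀa₃ = 40.5 − (9·5 + 1·4) = 40.5 − 49 = -8.5.

-8.5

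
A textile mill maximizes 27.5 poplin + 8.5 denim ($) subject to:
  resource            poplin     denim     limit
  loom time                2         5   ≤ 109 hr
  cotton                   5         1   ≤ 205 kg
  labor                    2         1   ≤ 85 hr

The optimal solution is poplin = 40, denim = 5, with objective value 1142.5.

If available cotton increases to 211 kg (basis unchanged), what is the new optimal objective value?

Check each constraint at x*: loom time 105/109 (slack 4); cotton 205/205 (tight); labor 85/85 (tight).
By complementary slackness, y = 0 for the non-binding constraint.
The binding rows give the dual system: 5·y_cotton + 2·y_labor = 27.5 and 1·y_cotton + 1·y_labor = 8.5.
Solving: y_cotton = 3.5, y_labor = 5.
Δz = y_cotton·Δb = 3.5 × (6) = 21, so new z* = 1142.5 + 21 = 1163.5.

1163.5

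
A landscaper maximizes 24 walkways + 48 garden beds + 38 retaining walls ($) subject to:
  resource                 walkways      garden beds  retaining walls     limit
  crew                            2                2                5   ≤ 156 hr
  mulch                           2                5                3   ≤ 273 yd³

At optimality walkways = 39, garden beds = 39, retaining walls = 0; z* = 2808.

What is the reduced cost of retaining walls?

-6

Check each constraint at x*: crew 156/156 (tight); mulch 273/273 (tight).
From A_Bᵀ y = c: 2·y_crew + 2·y_mulch = 24; 2·y_crew + 5·y_mulch = 48.
Solving: y_crew = 4, y_mulch = 8.
Reduced cost of retaining walls: c₃ − yᵀa₃ = 38 − (4·5 + 8·3) = 38 − 44 = -6.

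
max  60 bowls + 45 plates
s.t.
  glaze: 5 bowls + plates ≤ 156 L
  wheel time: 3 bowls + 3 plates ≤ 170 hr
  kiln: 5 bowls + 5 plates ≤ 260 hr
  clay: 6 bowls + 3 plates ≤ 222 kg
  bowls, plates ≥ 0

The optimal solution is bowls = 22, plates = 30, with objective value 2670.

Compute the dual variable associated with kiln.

At the optimum: glaze uses 140 of 156 (slack = 16); wheel time uses 156 of 170 (slack = 14); kiln uses 260 of 260 (binding); clay uses 222 of 222 (binding).
By complementary slackness, y = 0 for the non-binding constraints.
From A_Bᵀ y = c: 5·y_kiln + 6·y_clay = 60; 5·y_kiln + 3·y_clay = 45.
This yields shadow prices y_kiln = 6, y_clay = 5.
Shadow price of kiln = 6.

6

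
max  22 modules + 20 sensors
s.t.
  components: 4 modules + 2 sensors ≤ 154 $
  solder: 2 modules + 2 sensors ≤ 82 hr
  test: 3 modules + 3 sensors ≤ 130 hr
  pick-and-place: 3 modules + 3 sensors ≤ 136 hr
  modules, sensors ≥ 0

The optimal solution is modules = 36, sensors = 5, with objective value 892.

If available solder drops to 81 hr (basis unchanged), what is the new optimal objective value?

Binding: components and solder. Non-binding: test (7 unused), pick-and-place (13 unused).
By complementary slackness, y = 0 for the non-binding constraints.
Dual feasibility on the basic columns requires 4·y_components + 2·y_solder = 22, 2·y_components + 2·y_solder = 20.
Solving: y_components = 1, y_solder = 9.
Δz = y_solder·Δb = 9 × (-1) = -9, so new z* = 892 − 9 = 883.

883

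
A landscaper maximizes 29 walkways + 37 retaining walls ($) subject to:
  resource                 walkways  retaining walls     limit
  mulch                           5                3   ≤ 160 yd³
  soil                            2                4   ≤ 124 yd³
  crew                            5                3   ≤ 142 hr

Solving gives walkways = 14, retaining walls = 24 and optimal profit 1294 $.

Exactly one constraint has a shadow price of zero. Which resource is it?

mulch

mulch: 142/160 (slack 18)
soil: 124/124 (binding)
crew: 142/142 (binding)
By complementary slackness, a constraint with positive slack has shadow price 0 → mulch.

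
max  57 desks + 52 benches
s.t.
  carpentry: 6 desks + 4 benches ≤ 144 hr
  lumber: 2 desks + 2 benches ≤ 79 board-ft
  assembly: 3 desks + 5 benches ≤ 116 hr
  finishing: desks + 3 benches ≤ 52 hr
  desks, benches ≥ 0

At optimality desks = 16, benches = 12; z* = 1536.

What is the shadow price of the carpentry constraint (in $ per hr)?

8.5

Binding: carpentry and finishing. Non-binding: lumber (23 unused), assembly (8 unused).
Slack constraints have shadow price 0 (complementary slackness).
The binding rows give the dual system: 6·y_carpentry + 1·y_finishing = 57 and 4·y_carpentry + 3·y_finishing = 52.
Solving: y_carpentry = 8.5, y_finishing = 6.
Shadow price of carpentry = 8.5.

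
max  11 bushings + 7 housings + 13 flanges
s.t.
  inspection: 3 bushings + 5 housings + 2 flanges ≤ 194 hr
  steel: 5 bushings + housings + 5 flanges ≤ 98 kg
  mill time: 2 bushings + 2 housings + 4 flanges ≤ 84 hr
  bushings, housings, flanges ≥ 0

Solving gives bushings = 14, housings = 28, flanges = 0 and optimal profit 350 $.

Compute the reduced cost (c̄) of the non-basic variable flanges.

-4

Check each constraint at x*: inspection 182/194 (slack 12); steel 98/98 (tight); mill time 84/84 (tight).
By complementary slackness, y = 0 for the non-binding constraint.
From A_Bᵀ y = c: 5·y_steel + 2·y_mill time = 11; 1·y_steel + 2·y_mill time = 7.
→ y_steel = 1 and y_mill time = 3.
Reduced cost of flanges: c₃ − yᵀa₃ = 13 − (1·5 + 3·4) = 13 − 17 = -4.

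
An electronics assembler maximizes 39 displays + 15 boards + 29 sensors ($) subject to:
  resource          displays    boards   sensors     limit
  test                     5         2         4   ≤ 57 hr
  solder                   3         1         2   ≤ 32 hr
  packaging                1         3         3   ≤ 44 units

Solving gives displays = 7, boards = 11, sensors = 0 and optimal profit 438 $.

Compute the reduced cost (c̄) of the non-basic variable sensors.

Binding: test and solder. Non-binding: packaging (4 unused).
Since packaging is not tight, its dual is 0.
From A_Bᵀ y = c: 5·y_test + 3·y_solder = 39; 2·y_test + 1·y_solder = 15.
This yields shadow prices y_test = 6, y_solder = 3.
Reduced cost of sensors: c₃ − yᵀa₃ = 29 − (6·4 + 3·2) = 29 − 30 = -1.

-1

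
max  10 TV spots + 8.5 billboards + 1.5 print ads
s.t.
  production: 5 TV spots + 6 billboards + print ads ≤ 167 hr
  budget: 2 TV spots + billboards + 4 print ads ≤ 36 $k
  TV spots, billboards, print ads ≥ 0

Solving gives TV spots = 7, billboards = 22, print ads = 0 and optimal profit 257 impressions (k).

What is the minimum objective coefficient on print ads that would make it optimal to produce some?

11

Check each constraint at x*: production 167/167 (tight); budget 36/36 (tight).
From A_Bᵀ y = c: 5·y_production + 2·y_budget = 10; 6·y_production + 1·y_budget = 8.5.
This yields shadow prices y_production = 1, y_budget = 2.5.
print ads enters the basis when its profit ≥ yᵀa₃ = 1·1 + 2.5·4 = 11.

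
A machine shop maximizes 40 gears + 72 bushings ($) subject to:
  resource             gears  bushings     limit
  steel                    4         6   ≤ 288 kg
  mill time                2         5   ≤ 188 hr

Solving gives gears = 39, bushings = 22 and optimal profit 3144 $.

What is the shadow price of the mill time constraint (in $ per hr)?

6

Both steel and mill time are binding at x*.
From A_Bᵀ y = c: 4·y_steel + 2·y_mill time = 40; 6·y_steel + 5·y_mill time = 72.
→ y_steel = 7 and y_mill time = 6.
Shadow price of mill time = 6.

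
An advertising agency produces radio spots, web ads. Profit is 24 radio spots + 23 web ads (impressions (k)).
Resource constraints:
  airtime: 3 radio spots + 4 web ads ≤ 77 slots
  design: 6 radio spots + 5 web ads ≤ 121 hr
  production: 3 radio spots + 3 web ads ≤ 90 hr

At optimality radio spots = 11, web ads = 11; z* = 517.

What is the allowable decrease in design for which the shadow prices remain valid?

Binding constraints: airtime, design. The basis is B = [[3,4],[6,5]] with det -9.
Per unit decrease in design, x* moves by d = (-0.4444, 0.3333).
The basis stays optimal until radio spots reaches 0; allowable decrease = 24.75 hr.

24.75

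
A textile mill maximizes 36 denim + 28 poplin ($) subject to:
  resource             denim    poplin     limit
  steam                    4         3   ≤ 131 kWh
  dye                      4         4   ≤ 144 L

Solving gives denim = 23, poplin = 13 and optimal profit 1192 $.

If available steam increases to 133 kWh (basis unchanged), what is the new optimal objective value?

1208

Check each constraint at x*: steam 131/131 (tight); dye 144/144 (tight).
Dual feasibility on the basic columns requires 4·y_steam + 4·y_dye = 36, 3·y_steam + 4·y_dye = 28.
Solving: y_steam = 8, y_dye = 1.
Δz = y_steam·Δb = 8 × (2) = 16, so new z* = 1192 + 16 = 1208.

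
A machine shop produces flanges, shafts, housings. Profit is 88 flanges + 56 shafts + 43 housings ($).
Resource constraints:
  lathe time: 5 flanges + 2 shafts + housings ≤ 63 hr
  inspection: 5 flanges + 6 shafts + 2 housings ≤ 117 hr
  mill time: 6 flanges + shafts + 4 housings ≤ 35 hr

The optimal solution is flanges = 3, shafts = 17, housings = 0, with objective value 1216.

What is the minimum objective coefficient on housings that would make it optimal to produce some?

Binding: inspection and mill time. Non-binding: lathe time (14 unused).
Since lathe time is not tight, its dual is 0.
The binding rows give the dual system: 5·y_inspection + 6·y_mill time = 88 and 6·y_inspection + 1·y_mill time = 56.
Solving: y_inspection = 8, y_mill time = 8.
housings enters the basis when its profit ≥ yᵀa₃ = 8·2 + 8·4 = 48.

48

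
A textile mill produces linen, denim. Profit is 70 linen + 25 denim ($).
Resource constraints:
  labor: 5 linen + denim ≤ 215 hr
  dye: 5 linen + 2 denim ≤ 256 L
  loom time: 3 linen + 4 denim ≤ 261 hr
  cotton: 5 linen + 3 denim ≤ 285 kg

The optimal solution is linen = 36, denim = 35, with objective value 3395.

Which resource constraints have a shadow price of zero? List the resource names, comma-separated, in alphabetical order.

dye, loom time

labor: 215/215 (binding)
dye: 250/256 (slack 6)
loom time: 248/261 (slack 13)
cotton: 285/285 (binding)
By complementary slackness, a constraint with positive slack has shadow price 0 → dye, loom time.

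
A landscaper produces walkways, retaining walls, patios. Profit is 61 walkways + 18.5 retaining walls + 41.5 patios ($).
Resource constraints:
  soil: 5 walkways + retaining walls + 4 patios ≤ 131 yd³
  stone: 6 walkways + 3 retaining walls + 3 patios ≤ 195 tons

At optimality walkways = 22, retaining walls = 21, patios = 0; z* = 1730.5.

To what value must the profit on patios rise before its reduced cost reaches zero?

42.5

At the optimum: soil uses 131 of 131 (binding); stone uses 195 of 195 (binding).
From A_Bᵀ y = c: 5·y_soil + 6·y_stone = 61; 1·y_soil + 3·y_stone = 18.5.
This yields shadow prices y_soil = 8, y_stone = 3.5.
patios enters the basis when its profit ≥ yᵀa₃ = 8·4 + 3.5·3 = 42.5.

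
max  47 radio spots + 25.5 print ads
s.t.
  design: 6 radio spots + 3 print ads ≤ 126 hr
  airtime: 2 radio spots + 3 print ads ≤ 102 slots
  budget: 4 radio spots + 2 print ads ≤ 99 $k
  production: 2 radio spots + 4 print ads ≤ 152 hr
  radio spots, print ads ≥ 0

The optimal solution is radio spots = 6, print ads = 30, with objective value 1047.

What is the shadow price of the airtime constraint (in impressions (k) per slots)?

1

Check each constraint at x*: design 126/126 (tight); airtime 102/102 (tight); budget 84/99 (slack 15); production 132/152 (slack 20).
Since budget, production are not tight, their duals are 0.
The binding rows give the dual system: 6·y_design + 2·y_airtime = 47 and 3·y_design + 3·y_airtime = 25.5.
Solving: y_design = 7.5, y_airtime = 1.
Shadow price of airtime = 1.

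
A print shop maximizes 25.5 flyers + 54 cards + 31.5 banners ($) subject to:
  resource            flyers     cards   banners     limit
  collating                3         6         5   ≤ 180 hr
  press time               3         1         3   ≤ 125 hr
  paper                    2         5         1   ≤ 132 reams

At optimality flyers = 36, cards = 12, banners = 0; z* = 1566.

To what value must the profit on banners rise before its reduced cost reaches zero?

Check each constraint at x*: collating 180/180 (tight); press time 120/125 (slack 5); paper 132/132 (tight).
Slack constraints have shadow price 0 (complementary slackness).
From A_Bᵀ y = c: 3·y_collating + 2·y_paper = 25.5; 6·y_collating + 5·y_paper = 54.
Solving: y_collating = 6.5, y_paper = 3.
banners enters the basis when its profit ≥ yᵀa₃ = 6.5·5 + 3·1 = 35.5.

35.5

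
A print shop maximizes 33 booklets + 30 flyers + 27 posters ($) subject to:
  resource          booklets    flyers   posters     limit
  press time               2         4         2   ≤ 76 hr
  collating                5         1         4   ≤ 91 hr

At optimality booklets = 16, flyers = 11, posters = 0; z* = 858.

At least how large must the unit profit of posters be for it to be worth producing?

29

At the optimum: press time uses 76 of 76 (binding); collating uses 91 of 91 (binding).
The binding rows give the dual system: 2·y_press time + 5·y_collating = 33 and 4·y_press time + 1·y_collating = 30.
Solving: y_press time = 6.5, y_collating = 4.
posters enters the basis when its profit ≥ yᵀa₃ = 6.5·2 + 4·4 = 29.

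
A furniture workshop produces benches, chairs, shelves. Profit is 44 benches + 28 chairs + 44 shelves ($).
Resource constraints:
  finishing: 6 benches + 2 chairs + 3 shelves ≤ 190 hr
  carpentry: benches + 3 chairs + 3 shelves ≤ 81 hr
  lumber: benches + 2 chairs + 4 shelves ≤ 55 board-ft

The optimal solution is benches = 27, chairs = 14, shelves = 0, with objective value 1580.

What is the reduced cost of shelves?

-6

At the optimum: finishing uses 190 of 190 (binding); carpentry uses 69 of 81 (slack = 12); lumber uses 55 of 55 (binding).
Slack constraints have shadow price 0 (complementary slackness).
The binding rows give the dual system: 6·y_finishing + 1·y_lumber = 44 and 2·y_finishing + 2·y_lumber = 28.
→ y_finishing = 6 and y_lumber = 8.
Reduced cost of shelves: c₃ − yᵀa₃ = 44 − (6·3 + 8·4) = 44 − 50 = -6.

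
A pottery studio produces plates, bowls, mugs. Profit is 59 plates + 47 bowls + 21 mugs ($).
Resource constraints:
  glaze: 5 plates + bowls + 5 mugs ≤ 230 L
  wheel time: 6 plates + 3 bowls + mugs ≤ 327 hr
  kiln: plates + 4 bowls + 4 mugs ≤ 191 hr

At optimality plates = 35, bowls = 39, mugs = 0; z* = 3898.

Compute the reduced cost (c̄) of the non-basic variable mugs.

Check each constraint at x*: glaze 214/230 (slack 16); wheel time 327/327 (tight); kiln 191/191 (tight).
Since glaze is not tight, its dual is 0.
From A_Bᵀ y = c: 6·y_wheel time + 1·y_kiln = 59; 3·y_wheel time + 4·y_kiln = 47.
→ y_wheel time = 9 and y_kiln = 5.
Reduced cost of mugs: c₃ − yᵀa₃ = 21 − (9·1 + 5·4) = 21 − 29 = -8.

-8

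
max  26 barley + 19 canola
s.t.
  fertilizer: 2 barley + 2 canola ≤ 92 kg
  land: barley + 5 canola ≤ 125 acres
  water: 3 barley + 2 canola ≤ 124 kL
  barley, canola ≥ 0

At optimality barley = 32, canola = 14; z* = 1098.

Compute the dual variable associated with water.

At the optimum: fertilizer uses 92 of 92 (binding); land uses 102 of 125 (slack = 23); water uses 124 of 124 (binding).
By complementary slackness, y = 0 for the non-binding constraint.
Dual feasibility on the basic columns requires 2·y_fertilizer + 3·y_water = 26, 2·y_fertilizer + 2·y_water = 19.
→ y_fertilizer = 2.5 and y_water = 7.
Shadow price of water = 7.

7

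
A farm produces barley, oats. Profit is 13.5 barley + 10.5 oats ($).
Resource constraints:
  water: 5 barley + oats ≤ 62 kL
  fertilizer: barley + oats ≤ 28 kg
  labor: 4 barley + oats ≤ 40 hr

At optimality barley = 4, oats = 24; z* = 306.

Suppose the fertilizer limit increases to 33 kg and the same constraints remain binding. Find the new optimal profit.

353.5

Check each constraint at x*: water 44/62 (slack 18); fertilizer 28/28 (tight); labor 40/40 (tight).
Slack constraints have shadow price 0 (complementary slackness).
The binding rows give the dual system: 1·y_fertilizer + 4·y_labor = 13.5 and 1·y_fertilizer + 1·y_labor = 10.5.
Solving: y_fertilizer = 9.5, y_labor = 1.
Δz = y_fertilizer·Δb = 9.5 × (5) = 47.5, so new z* = 306 + 47.5 = 353.5.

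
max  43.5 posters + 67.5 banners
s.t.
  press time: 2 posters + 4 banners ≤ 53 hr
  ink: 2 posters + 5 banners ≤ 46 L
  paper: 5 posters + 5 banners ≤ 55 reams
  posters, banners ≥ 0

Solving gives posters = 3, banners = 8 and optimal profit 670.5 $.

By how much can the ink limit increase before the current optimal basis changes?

Binding constraints: ink, paper. The basis is B = [[2,5],[5,5]] with det -15.
Per unit increase in ink, x* moves by d = (-0.3333, 0.3333).
The basis stays optimal until posters reaches 0; allowable increase = 9 L.

9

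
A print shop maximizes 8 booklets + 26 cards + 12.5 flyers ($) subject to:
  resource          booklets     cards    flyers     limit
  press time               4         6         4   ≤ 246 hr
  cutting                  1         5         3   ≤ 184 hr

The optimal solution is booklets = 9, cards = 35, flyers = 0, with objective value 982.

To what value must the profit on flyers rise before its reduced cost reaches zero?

Check each constraint at x*: press time 246/246 (tight); cutting 184/184 (tight).
The binding rows give the dual system: 4·y_press time + 1·y_cutting = 8 and 6·y_press time + 5·y_cutting = 26.
Solving: y_press time = 1, y_cutting = 4.
flyers enters the basis when its profit ≥ yᵀa₃ = 1·4 + 4·3 = 16.

16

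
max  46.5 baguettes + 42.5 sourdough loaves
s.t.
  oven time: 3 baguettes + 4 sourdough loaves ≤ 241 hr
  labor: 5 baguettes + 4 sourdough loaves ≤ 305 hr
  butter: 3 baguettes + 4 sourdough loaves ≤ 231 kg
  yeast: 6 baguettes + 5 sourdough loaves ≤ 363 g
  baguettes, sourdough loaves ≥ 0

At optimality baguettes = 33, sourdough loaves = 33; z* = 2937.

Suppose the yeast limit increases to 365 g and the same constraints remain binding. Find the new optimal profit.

Check each constraint at x*: oven time 231/241 (slack 10); labor 297/305 (slack 8); butter 231/231 (tight); yeast 363/363 (tight).
Slack constraints have shadow price 0 (complementary slackness).
Dual feasibility on the basic columns requires 3·y_butter + 6·y_yeast = 46.5, 4·y_butter + 5·y_yeast = 42.5.
This yields shadow prices y_butter = 2.5, y_yeast = 6.5.
Δz = y_yeast·Δb = 6.5 × (2) = 13, so new z* = 2937 + 13 = 2950.

2950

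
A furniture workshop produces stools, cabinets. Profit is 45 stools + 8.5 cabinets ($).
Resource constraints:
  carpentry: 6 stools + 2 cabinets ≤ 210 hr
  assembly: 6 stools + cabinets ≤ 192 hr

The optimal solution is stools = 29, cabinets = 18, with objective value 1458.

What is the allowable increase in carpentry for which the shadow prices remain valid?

Binding constraints: carpentry, assembly. The basis is B = [[6,2],[6,1]] with det -6.
Per unit increase in carpentry, x* moves by d = (-0.1667, 1).
The basis stays optimal until stools reaches 0; allowable increase = 174 hr.

174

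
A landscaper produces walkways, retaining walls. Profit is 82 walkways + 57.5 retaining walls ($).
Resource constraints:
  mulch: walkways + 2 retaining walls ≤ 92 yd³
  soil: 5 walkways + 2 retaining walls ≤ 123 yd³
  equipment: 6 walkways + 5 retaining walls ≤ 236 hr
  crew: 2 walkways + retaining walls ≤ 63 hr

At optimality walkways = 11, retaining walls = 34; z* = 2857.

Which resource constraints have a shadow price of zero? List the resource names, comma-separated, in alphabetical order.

crew, mulch

mulch: 79/92 (slack 13)
soil: 123/123 (binding)
equipment: 236/236 (binding)
crew: 56/63 (slack 7)
By complementary slackness, a constraint with positive slack has shadow price 0 → crew, mulch.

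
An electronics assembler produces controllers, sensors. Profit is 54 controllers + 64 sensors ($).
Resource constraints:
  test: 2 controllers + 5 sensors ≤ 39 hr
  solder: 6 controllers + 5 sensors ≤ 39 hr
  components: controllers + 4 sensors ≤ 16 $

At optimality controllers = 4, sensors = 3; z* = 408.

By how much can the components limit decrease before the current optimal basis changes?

9.5

Binding constraints: solder, components. The basis is B = [[6,5],[1,4]] with det 19.
Per unit decrease in components, x* moves by d = (0.2632, -0.3158).
The basis stays optimal until sensors reaches 0; allowable decrease = 9.5 $.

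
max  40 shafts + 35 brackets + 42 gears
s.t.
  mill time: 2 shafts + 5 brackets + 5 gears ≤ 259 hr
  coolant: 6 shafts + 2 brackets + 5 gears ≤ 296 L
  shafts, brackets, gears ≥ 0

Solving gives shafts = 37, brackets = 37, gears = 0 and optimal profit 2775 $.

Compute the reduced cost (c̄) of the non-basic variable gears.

Both mill time and coolant are binding at x*.
The binding rows give the dual system: 2·y_mill time + 6·y_coolant = 40 and 5·y_mill time + 2·y_coolant = 35.
→ y_mill time = 5 and y_coolant = 5.
Reduced cost of gears: c₃ − yᵀa₃ = 42 − (5·5 + 5·5) = 42 − 50 = -8.

-8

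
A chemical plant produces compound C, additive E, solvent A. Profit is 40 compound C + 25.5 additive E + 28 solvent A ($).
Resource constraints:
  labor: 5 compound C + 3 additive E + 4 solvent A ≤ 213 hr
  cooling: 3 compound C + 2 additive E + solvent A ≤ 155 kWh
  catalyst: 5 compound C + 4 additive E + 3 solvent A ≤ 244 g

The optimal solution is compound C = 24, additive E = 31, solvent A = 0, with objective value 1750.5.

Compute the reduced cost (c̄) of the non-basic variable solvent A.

Check each constraint at x*: labor 213/213 (tight); cooling 134/155 (slack 21); catalyst 244/244 (tight).
By complementary slackness, y = 0 for the non-binding constraint.
From A_Bᵀ y = c: 5·y_labor + 5·y_catalyst = 40; 3·y_labor + 4·y_catalyst = 25.5.
This yields shadow prices y_labor = 6.5, y_catalyst = 1.5.
Reduced cost of solvent A: c₃ − yᵀa₃ = 28 − (6.5·4 + 1.5·3) = 28 − 30.5 = -2.5.

-2.5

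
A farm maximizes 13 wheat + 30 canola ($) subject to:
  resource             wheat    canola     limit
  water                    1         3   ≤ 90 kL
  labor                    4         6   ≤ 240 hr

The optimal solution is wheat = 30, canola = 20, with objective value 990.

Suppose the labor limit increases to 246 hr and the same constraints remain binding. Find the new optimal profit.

Check each constraint at x*: water 90/90 (tight); labor 240/240 (tight).
The binding rows give the dual system: 1·y_water + 4·y_labor = 13 and 3·y_water + 6·y_labor = 30.
This yields shadow prices y_water = 7, y_labor = 1.5.
Δz = y_labor·Δb = 1.5 × (6) = 9, so new z* = 990 + 9 = 999.

999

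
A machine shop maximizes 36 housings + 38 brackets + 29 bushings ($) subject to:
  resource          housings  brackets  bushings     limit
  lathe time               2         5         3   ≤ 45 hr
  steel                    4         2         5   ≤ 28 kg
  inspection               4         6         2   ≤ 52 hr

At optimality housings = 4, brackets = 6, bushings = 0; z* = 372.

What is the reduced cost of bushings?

-1

At the optimum: lathe time uses 38 of 45 (slack = 7); steel uses 28 of 28 (binding); inspection uses 52 of 52 (binding).
By complementary slackness, y = 0 for the non-binding constraint.
Dual feasibility on the basic columns requires 4·y_steel + 4·y_inspection = 36, 2·y_steel + 6·y_inspection = 38.
→ y_steel = 4 and y_inspection = 5.
Reduced cost of bushings: c₃ − yᵀa₃ = 29 − (4·5 + 5·2) = 29 − 30 = -1.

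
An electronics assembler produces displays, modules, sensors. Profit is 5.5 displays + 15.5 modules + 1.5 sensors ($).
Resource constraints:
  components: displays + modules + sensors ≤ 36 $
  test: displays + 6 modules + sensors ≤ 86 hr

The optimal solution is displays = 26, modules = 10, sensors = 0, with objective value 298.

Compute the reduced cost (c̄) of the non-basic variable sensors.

-4

Check each constraint at x*: components 36/36 (tight); test 86/86 (tight).
Dual feasibility on the basic columns requires 1·y_components + 1·y_test = 5.5, 1·y_components + 6·y_test = 15.5.
This yields shadow prices y_components = 3.5, y_test = 2.
Reduced cost of sensors: c₃ − yᵀa₃ = 1.5 − (3.5·1 + 2·1) = 1.5 − 5.5 = -4.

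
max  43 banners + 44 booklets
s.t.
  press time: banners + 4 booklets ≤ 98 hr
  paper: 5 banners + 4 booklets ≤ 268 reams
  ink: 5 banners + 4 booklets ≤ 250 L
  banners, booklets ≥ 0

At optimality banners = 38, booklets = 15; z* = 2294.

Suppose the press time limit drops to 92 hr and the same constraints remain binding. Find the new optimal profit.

Check each constraint at x*: press time 98/98 (tight); paper 250/268 (slack 18); ink 250/250 (tight).
Slack constraints have shadow price 0 (complementary slackness).
From A_Bᵀ y = c: 1·y_press time + 5·y_ink = 43; 4·y_press time + 4·y_ink = 44.
This yields shadow prices y_press time = 3, y_ink = 8.
Δz = y_press time·Δb = 3 × (-6) = -18, so new z* = 2294 − 18 = 2276.

2276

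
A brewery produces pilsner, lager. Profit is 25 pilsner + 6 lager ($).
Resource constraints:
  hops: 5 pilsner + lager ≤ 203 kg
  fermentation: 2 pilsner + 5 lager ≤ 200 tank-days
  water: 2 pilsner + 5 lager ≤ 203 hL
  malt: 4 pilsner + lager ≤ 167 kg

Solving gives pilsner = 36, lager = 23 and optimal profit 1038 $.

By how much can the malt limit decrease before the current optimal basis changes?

Binding constraints: hops, malt. The basis is B = [[5,1],[4,1]] with det 1.
Per unit decrease in malt, x* moves by d = (1, -5).
The basis stays optimal until lager reaches 0; allowable decrease = 4.6 kg.

4.6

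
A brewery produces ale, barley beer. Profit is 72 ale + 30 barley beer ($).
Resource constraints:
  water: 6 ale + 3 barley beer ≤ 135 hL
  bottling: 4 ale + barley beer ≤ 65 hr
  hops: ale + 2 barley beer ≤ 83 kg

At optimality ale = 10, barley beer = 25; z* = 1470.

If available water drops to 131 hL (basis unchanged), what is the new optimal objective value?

1438

Check each constraint at x*: water 135/135 (tight); bottling 65/65 (tight); hops 60/83 (slack 23).
Since hops is not tight, its dual is 0.
The binding rows give the dual system: 6·y_water + 4·y_bottling = 72 and 3·y_water + 1·y_bottling = 30.
Solving: y_water = 8, y_bottling = 6.
Δz = y_water·Δb = 8 × (-4) = -32, so new z* = 1470 − 32 = 1438.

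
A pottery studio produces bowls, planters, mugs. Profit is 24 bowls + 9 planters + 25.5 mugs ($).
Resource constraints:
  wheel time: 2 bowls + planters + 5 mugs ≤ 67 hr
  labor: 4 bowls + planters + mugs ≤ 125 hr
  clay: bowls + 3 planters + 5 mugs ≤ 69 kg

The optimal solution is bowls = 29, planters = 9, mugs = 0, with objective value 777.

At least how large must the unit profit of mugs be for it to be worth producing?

33

At the optimum: wheel time uses 67 of 67 (binding); labor uses 125 of 125 (binding); clay uses 56 of 69 (slack = 13).
Since clay is not tight, its dual is 0.
The binding rows give the dual system: 2·y_wheel time + 4·y_labor = 24 and 1·y_wheel time + 1·y_labor = 9.
Solving: y_wheel time = 6, y_labor = 3.
mugs enters the basis when its profit ≥ yᵀa₃ = 6·5 + 3·1 = 33.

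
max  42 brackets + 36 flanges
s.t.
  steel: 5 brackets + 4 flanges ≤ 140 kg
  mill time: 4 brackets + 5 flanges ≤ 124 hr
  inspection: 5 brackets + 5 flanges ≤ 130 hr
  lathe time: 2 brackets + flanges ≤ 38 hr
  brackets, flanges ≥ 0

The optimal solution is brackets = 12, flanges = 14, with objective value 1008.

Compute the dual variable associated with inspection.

6

At the optimum: steel uses 116 of 140 (slack = 24); mill time uses 118 of 124 (slack = 6); inspection uses 130 of 130 (binding); lathe time uses 38 of 38 (binding).
By complementary slackness, y = 0 for the non-binding constraints.
From A_Bᵀ y = c: 5·y_inspection + 2·y_lathe time = 42; 5·y_inspection + 1·y_lathe time = 36.
→ y_inspection = 6 and y_lathe time = 6.
Shadow price of inspection = 6.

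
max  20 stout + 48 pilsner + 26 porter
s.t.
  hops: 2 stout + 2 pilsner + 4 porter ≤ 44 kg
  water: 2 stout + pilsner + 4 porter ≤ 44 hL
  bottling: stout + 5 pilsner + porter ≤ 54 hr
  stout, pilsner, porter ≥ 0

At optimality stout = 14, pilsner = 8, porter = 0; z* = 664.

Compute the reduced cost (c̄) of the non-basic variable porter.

-7

Binding: hops and bottling. Non-binding: water (8 unused).
By complementary slackness, y = 0 for the non-binding constraint.
From A_Bᵀ y = c: 2·y_hops + 1·y_bottling = 20; 2·y_hops + 5·y_bottling = 48.
→ y_hops = 6.5 and y_bottling = 7.
Reduced cost of porter: c₃ − yᵀa₃ = 26 − (6.5·4 + 7·1) = 26 − 33 = -7.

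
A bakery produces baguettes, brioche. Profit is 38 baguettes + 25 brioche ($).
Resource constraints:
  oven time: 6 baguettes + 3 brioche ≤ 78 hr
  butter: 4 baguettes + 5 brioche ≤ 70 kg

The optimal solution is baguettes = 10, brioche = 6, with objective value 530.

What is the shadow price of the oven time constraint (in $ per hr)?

Check each constraint at x*: oven time 78/78 (tight); butter 70/70 (tight).
Dual feasibility on the basic columns requires 6·y_oven time + 4·y_butter = 38, 3·y_oven time + 5·y_butter = 25.
→ y_oven time = 5 and y_butter = 2.
Shadow price of oven time = 5.

5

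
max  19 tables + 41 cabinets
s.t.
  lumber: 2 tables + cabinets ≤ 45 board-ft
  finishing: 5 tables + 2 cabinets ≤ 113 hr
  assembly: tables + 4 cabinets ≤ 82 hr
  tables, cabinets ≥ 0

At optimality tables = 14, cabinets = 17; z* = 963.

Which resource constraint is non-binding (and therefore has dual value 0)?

lumber: 45/45 (binding)
finishing: 104/113 (slack 9)
assembly: 82/82 (binding)
By complementary slackness, a constraint with positive slack has shadow price 0 → finishing.

finishing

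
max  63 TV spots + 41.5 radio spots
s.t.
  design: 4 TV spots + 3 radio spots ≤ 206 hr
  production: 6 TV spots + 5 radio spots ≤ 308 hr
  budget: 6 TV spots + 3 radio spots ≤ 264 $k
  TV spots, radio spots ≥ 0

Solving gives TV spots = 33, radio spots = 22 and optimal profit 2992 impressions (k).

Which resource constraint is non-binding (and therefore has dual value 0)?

design: 198/206 (slack 8)
production: 308/308 (binding)
budget: 264/264 (binding)
By complementary slackness, a constraint with positive slack has shadow price 0 → design.

design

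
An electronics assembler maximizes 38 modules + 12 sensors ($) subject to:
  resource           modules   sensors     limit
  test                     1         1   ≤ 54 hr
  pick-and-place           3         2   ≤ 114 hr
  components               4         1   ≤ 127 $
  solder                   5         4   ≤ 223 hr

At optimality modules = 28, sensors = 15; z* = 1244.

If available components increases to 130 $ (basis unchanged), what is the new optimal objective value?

At the optimum: test uses 43 of 54 (slack = 11); pick-and-place uses 114 of 114 (binding); components uses 127 of 127 (binding); solder uses 200 of 223 (slack = 23).
Since test, solder are not tight, their duals are 0.
Dual feasibility on the basic columns requires 3·y_pick-and-place + 4·y_components = 38, 2·y_pick-and-place + 1·y_components = 12.
→ y_pick-and-place = 2 and y_components = 8.
Δz = y_components·Δb = 8 × (3) = 24, so new z* = 1244 + 24 = 1268.

1268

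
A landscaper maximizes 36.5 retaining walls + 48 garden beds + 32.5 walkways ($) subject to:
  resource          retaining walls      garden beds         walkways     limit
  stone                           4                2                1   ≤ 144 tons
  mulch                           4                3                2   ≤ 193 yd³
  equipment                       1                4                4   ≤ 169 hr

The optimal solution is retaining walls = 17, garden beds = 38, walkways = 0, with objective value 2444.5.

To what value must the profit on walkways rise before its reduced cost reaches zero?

At the optimum: stone uses 144 of 144 (binding); mulch uses 182 of 193 (slack = 11); equipment uses 169 of 169 (binding).
Since mulch is not tight, its dual is 0.
From A_Bᵀ y = c: 4·y_stone + 1·y_equipment = 36.5; 2·y_stone + 4·y_equipment = 48.
This yields shadow prices y_stone = 7, y_equipment = 8.5.
walkways enters the basis when its profit ≥ yᵀa₃ = 7·1 + 8.5·4 = 41.

41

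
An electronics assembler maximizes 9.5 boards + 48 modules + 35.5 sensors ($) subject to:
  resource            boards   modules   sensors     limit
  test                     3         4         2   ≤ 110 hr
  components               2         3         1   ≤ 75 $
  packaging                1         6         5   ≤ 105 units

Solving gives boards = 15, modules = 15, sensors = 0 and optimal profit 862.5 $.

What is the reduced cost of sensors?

-3

Binding: components and packaging. Non-binding: test (5 unused).
Since test is not tight, its dual is 0.
From A_Bᵀ y = c: 2·y_components + 1·y_packaging = 9.5; 3·y_components + 6·y_packaging = 48.
→ y_components = 1 and y_packaging = 7.5.
Reduced cost of sensors: c₃ − yᵀa₃ = 35.5 − (1·1 + 7.5·5) = 35.5 − 38.5 = -3.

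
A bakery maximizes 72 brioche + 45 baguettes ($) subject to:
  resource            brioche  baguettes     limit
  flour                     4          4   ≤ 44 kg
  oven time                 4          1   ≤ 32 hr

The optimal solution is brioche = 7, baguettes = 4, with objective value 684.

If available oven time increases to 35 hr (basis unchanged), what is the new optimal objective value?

711

Check each constraint at x*: flour 44/44 (tight); oven time 32/32 (tight).
Dual feasibility on the basic columns requires 4·y_flour + 4·y_oven time = 72, 4·y_flour + 1·y_oven time = 45.
→ y_flour = 9 and y_oven time = 9.
Δz = y_oven time·Δb = 9 × (3) = 27, so new z* = 684 + 27 = 711.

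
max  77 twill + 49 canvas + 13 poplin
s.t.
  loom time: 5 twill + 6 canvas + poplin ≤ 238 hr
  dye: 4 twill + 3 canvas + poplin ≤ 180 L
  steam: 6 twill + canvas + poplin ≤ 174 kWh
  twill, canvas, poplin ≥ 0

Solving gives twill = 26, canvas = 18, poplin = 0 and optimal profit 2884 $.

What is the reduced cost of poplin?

At the optimum: loom time uses 238 of 238 (binding); dye uses 158 of 180 (slack = 22); steam uses 174 of 174 (binding).
Slack constraints have shadow price 0 (complementary slackness).
The binding rows give the dual system: 5·y_loom time + 6·y_steam = 77 and 6·y_loom time + 1·y_steam = 49.
→ y_loom time = 7 and y_steam = 7.
Reduced cost of poplin: c₃ − yᵀa₃ = 13 − (7·1 + 7·1) = 13 − 14 = -1.

-1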